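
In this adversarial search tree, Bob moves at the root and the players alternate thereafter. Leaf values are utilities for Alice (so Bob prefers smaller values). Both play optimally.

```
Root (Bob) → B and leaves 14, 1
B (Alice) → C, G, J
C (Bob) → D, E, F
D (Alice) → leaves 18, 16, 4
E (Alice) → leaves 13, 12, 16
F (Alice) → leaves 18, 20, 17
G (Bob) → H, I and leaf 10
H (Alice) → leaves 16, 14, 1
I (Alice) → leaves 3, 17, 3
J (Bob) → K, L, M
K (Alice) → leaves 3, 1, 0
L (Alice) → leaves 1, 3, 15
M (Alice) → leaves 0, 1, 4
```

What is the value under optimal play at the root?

D (Alice): max(18, 16, 4) = 18
E (Alice): max(13, 12, 16) = 16
F (Alice): max(18, 20, 17) = 20
C (Bob): min(18, 16, 20) = 16
H (Alice): max(16, 14, 1) = 16
I (Alice): max(3, 17, 3) = 17
G (Bob): min(16, 17, 10) = 10
K (Alice): max(3, 1, 0) = 3
L (Alice): max(1, 3, 15) = 15
M (Alice): max(0, 1, 4) = 4
J (Bob): min(3, 15, 4) = 3
B (Alice): max(16, 10, 3) = 16
Root (Bob): min(16, 14, 1) = 1

1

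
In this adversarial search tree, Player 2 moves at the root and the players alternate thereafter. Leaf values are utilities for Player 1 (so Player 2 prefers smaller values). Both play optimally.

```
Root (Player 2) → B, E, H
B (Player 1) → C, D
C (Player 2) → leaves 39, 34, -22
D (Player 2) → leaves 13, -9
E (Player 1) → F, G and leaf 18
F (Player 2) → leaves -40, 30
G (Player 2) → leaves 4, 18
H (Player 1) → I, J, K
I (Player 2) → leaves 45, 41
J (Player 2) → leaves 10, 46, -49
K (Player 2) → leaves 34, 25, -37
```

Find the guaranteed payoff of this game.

C (Player 2): min(39, 34, -22) = -22
D (Player 2): min(13, -9) = -9
B (Player 1): max(-22, -9) = -9
F (Player 2): min(-40, 30) = -40
G (Player 2): min(4, 18) = 4
E (Player 1): max(-40, 4, 18) = 18
I (Player 2): min(45, 41) = 41
J (Player 2): min(10, 46, -49) = -49
K (Player 2): min(34, 25, -37) = -37
H (Player 1): max(41, -49, -37) = 41
Root (Player 2): min(-9, 18, 41) = -9

-9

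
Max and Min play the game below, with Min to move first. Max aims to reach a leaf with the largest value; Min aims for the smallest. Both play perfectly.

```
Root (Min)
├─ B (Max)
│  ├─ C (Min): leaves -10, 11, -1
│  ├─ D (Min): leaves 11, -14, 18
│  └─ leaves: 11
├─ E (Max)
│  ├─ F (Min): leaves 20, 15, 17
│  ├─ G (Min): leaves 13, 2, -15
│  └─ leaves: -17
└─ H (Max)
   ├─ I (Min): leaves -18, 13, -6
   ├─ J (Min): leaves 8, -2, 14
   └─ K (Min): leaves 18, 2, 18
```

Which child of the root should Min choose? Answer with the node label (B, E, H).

C (Min): min(-10, 11, -1) = -10
D (Min): min(11, -14, 18) = -14
B (Max): max(-10, -14, 11) = 11
F (Min): min(20, 15, 17) = 15
G (Min): min(13, 2, -15) = -15
E (Max): max(15, -15, -17) = 15
I (Min): min(-18, 13, -6) = -18
J (Min): min(8, -2, 14) = -2
K (Min): min(18, 2, 18) = 2
H (Max): max(-18, -2, 2) = 2
Root (Min): min(11, 15, 2) = 2
Min picks the child with the lowest value: H (value 2).

H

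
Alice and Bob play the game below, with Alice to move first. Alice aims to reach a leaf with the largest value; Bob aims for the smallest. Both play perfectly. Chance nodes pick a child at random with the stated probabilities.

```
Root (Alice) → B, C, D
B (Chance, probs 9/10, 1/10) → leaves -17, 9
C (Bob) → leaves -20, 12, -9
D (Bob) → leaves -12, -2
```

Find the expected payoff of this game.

-12

B (Chance): 9/10·-17 + 1/10·9 = -14.4
C (Bob): min(-20, 12, -9) = -20
D (Bob): min(-12, -2) = -12
Root (Alice): max(-14.4, -20, -12) = -12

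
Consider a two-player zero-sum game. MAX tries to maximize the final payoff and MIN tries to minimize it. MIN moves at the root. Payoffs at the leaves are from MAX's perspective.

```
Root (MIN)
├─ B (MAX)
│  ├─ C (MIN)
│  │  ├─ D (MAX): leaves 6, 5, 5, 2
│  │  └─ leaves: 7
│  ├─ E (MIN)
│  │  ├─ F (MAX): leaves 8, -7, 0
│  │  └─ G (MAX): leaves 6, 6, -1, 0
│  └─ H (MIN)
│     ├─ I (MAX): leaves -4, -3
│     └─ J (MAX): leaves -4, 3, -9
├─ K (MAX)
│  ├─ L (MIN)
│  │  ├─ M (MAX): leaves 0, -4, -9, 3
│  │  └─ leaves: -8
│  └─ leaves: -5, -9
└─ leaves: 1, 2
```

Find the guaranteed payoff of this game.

-5

D (MAX): max(6, 5, 5, 2) = 6
C (MIN): min(6, 7) = 6
F (MAX): max(8, -7, 0) = 8
G (MAX): max(6, 6, -1, 0) = 6
E (MIN): min(8, 6) = 6
I (MAX): max(-4, -3) = -3
J (MAX): max(-4, 3, -9) = 3
H (MIN): min(-3, 3) = -3
B (MAX): max(6, 6, -3) = 6
M (MAX): max(0, -4, -9, 3) = 3
L (MIN): min(3, -8) = -8
K (MAX): max(-8, -5, -9) = -5
Root (MIN): min(6, -5, 1, 2) = -5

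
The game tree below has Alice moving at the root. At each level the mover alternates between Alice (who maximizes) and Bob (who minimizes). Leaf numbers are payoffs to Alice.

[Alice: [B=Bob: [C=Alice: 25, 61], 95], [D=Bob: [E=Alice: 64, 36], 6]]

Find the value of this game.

61

C (Alice): max(25, 61) = 61
B (Bob): min(61, 95) = 61
E (Alice): max(64, 36) = 64
D (Bob): min(64, 6) = 6
Root (Alice): max(61, 6) = 61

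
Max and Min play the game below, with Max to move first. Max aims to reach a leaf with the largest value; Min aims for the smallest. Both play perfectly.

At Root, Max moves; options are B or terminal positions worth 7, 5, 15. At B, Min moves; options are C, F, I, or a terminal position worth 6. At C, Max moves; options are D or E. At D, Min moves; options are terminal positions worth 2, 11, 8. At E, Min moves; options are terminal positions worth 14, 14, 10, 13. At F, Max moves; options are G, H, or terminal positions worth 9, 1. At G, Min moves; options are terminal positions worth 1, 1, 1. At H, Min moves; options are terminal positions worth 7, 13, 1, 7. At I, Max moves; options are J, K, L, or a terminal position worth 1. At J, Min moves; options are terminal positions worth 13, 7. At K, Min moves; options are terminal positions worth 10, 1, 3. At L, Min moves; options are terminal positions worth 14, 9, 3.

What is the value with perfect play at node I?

7

J: min(13, 7) = 7
K: min(10, 1, 3) = 1
L: min(14, 9, 3) = 3
I: max(7, 1, 3, 1) = 7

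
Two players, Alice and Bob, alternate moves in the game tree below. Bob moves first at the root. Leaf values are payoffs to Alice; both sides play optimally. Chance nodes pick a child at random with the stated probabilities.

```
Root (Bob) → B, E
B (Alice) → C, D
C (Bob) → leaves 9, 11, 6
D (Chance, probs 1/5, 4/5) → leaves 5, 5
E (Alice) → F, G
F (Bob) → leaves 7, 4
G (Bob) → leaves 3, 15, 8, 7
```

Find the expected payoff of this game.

4

C (Bob): min(9, 11, 6) = 6
D (Chance): 1/5·5 + 4/5·5 = 5
B (Alice): max(6, 5) = 6
F (Bob): min(7, 4) = 4
G (Bob): min(3, 15, 8, 7) = 3
E (Alice): max(4, 3) = 4
Root (Bob): min(6, 4) = 4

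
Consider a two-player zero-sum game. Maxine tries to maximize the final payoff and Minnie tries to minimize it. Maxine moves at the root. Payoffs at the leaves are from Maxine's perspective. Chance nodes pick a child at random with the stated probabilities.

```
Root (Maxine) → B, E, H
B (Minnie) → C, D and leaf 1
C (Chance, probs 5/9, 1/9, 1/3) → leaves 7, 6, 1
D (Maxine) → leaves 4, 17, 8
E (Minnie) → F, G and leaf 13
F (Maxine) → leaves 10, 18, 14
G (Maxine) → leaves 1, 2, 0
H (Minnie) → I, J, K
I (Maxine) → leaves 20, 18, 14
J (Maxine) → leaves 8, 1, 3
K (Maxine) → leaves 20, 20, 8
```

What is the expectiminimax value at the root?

C (Chance): 5/9·7 + 1/9·6 + 1/3·1 = 4.89
D (Maxine): max(4, 17, 8) = 17
B (Minnie): min(4.89, 17, 1) = 1
F (Maxine): max(10, 18, 14) = 18
G (Maxine): max(1, 2, 0) = 2
E (Minnie): min(18, 2, 13) = 2
I (Maxine): max(20, 18, 14) = 20
J (Maxine): max(8, 1, 3) = 8
K (Maxine): max(20, 20, 8) = 20
H (Minnie): min(20, 8, 20) = 8
Root (Maxine): max(1, 2, 8) = 8

8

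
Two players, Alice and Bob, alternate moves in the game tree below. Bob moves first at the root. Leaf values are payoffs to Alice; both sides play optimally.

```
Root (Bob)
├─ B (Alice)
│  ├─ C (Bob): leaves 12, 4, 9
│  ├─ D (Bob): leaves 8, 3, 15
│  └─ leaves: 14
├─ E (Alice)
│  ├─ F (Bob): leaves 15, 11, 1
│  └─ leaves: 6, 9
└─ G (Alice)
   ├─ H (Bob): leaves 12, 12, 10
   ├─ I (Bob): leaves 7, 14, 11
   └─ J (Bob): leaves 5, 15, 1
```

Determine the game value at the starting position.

C (Bob): min(12, 4, 9) = 4
D (Bob): min(8, 3, 15) = 3
B (Alice): max(4, 3, 14) = 14
F (Bob): min(15, 11, 1) = 1
E (Alice): max(1, 6, 9) = 9
H (Bob): min(12, 12, 10) = 10
I (Bob): min(7, 14, 11) = 7
J (Bob): min(5, 15, 1) = 1
G (Alice): max(10, 7, 1) = 10
Root (Bob): min(14, 9, 10) = 9

9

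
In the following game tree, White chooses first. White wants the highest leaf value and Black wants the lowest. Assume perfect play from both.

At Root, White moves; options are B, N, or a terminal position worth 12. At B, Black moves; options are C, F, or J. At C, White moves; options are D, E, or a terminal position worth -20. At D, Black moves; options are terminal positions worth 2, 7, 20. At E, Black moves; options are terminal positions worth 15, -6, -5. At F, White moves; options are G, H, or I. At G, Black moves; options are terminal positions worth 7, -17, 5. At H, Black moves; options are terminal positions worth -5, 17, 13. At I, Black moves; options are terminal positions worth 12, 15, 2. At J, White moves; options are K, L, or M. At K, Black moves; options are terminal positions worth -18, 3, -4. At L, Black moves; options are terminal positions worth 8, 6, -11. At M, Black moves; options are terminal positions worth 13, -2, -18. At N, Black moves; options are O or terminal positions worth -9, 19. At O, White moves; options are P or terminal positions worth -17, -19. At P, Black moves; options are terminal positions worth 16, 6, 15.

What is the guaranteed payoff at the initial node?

D (Black): min(2, 7, 20) = 2
E (Black): min(15, -6, -5) = -6
C (White): max(2, -6, -20) = 2
G (Black): min(7, -17, 5) = -17
H (Black): min(-5, 17, 13) = -5
I (Black): min(12, 15, 2) = 2
F (White): max(-17, -5, 2) = 2
K (Black): min(-18, 3, -4) = -18
L (Black): min(8, 6, -11) = -11
M (Black): min(13, -2, -18) = -18
J (White): max(-18, -11, -18) = -11
B (Black): min(2, 2, -11) = -11
P (Black): min(16, 6, 15) = 6
O (White): max(6, -17, -19) = 6
N (Black): min(6, -9, 19) = -9
Root (White): max(-11, -9, 12) = 12

12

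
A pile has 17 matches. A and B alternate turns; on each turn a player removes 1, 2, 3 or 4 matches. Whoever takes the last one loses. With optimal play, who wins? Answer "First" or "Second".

First

Compute winning (W) and losing (L) positions by backward induction:
i:   0  1  2  3  4  5  6  7  8  9 10 11 12 13 14 15 16 17
     W  L  W  W  W  W  L  W  W  W  W  L  W  W  W  W  L  W
Position 17 is W, so the first player wins.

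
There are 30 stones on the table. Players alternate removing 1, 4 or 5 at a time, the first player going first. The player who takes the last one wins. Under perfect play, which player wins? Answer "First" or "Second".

Compute winning (W) and losing (L) positions by backward induction:
i:   0  1  2  3  4  5  6  7  8  9 10 11 12 13 14 15 16 17 18 19 20 21 22 23 24 25 26 27 28 29 30
     L  W  L  W  W  W  W  W  L  W  L  W  W  W  W  W  L  W  L  W  W  W  W  W  L  W  L  W  W  W  W
Position 30 is W, so the first player wins.

First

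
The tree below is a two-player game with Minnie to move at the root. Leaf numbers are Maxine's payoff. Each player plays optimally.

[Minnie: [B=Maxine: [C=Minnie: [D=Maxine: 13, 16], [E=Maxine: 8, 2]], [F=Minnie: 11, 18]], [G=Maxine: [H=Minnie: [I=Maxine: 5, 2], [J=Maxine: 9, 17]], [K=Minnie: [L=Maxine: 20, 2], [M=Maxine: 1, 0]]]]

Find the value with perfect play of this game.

D (Maxine): max(13, 16) = 16
E (Maxine): max(8, 2) = 8
C (Minnie): min(16, 8) = 8
F (Minnie): min(11, 18) = 11
B (Maxine): max(8, 11) = 11
I (Maxine): max(5, 2) = 5
J (Maxine): max(9, 17) = 17
H (Minnie): min(5, 17) = 5
L (Maxine): max(20, 2) = 20
M (Maxine): max(1, 0) = 1
K (Minnie): min(20, 1) = 1
G (Maxine): max(5, 1) = 5
Root (Minnie): min(11, 5) = 5

5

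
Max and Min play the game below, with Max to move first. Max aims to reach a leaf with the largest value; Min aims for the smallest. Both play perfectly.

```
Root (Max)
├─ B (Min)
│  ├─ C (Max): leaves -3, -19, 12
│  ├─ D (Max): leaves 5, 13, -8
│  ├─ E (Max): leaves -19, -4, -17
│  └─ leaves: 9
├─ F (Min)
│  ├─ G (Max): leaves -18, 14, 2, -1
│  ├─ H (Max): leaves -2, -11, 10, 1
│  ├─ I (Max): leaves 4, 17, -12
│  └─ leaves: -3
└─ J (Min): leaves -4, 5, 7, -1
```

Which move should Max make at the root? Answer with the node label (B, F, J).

F

C (Max): max(-3, -19, 12) = 12
D (Max): max(5, 13, -8) = 13
E (Max): max(-19, -4, -17) = -4
B (Min): min(12, 13, -4, 9) = -4
G (Max): max(-18, 14, 2, -1) = 14
H (Max): max(-2, -11, 10, 1) = 10
I (Max): max(4, 17, -12) = 17
F (Min): min(14, 10, 17, -3) = -3
J (Min): min(-4, 5, 7, -1) = -4
Root (Max): max(-4, -3, -4) = -3
Max picks the child with the highest value: F (value -3).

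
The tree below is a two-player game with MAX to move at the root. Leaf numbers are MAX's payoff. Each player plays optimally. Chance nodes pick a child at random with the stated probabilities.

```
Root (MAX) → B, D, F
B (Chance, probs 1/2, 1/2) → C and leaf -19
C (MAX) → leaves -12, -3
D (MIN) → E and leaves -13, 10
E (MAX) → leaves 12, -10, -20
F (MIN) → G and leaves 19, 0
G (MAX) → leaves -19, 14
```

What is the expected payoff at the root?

0

C (MAX): max(-12, -3) = -3
B (Chance): 1/2·-3 + 1/2·-19 = -11
E (MAX): max(12, -10, -20) = 12
D (MIN): min(12, -13, 10) = -13
G (MAX): max(-19, 14) = 14
F (MIN): min(14, 19, 0) = 0
Root (MAX): max(-11, -13, 0) = 0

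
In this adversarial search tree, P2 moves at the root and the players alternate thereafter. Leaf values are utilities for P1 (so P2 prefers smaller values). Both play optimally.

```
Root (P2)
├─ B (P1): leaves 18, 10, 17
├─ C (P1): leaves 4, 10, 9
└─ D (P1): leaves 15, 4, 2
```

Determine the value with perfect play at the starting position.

10

B (P1): max(18, 10, 17) = 18
C (P1): max(4, 10, 9) = 10
D (P1): max(15, 4, 2) = 15
Root (P2): min(18, 10, 15) = 10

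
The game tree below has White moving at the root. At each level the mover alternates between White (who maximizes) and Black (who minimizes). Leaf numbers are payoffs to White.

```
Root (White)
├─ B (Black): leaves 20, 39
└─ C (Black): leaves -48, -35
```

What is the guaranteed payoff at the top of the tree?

20

B (Black): min(20, 39) = 20
C (Black): min(-48, -35) = -48
Root (White): max(20, -48) = 20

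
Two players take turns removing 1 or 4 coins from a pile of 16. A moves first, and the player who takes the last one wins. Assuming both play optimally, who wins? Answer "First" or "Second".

i:   0  1  2  3  4  5  6  7  8  9 10 11 12 13 14 15 16
     L  W  L  W  W  L  W  L  W  W  L  W  L  W  W  L  W
Position 16 is W, so the first player wins.

First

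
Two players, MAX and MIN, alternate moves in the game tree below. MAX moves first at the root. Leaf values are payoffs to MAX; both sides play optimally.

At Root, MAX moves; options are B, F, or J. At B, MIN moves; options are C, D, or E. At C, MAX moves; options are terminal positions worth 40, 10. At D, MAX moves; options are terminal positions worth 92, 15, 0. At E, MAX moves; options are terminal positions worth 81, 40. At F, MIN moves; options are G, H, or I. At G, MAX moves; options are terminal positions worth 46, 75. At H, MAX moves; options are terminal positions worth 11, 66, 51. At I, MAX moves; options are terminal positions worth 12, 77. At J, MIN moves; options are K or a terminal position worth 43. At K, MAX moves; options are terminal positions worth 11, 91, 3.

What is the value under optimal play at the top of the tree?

C (MAX): max(40, 10) = 40
D (MAX): max(92, 15, 0) = 92
E (MAX): max(81, 40) = 81
B (MIN): min(40, 92, 81) = 40
G (MAX): max(46, 75) = 75
H (MAX): max(11, 66, 51) = 66
I (MAX): max(12, 77) = 77
F (MIN): min(75, 66, 77) = 66
K (MAX): max(11, 91, 3) = 91
J (MIN): min(91, 43) = 43
Root (MAX): max(40, 66, 43) = 66

66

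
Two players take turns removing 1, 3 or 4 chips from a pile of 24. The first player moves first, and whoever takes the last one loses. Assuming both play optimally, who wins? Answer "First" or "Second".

Second

Compute winning (W) and losing (L) positions by backward induction:
i:   0  1  2  3  4  5  6  7  8  9 10 11 12 13 14 15 16 17 18 19 20 21 22 23 24
     W  L  W  L  W  W  W  W  L  W  L  W  W  W  W  L  W  L  W  W  W  W  L  W  L
Position 24 is L, so the second player wins.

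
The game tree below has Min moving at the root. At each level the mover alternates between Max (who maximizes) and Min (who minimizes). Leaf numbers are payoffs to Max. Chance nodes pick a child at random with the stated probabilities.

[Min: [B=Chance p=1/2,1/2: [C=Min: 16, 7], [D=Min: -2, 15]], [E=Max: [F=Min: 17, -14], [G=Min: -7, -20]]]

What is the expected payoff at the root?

C (Min): min(16, 7) = 7
D (Min): min(-2, 15) = -2
B (Chance): 1/2·7 + 1/2·-2 = 2.5
F (Min): min(17, -14) = -14
G (Min): min(-7, -20) = -20
E (Max): max(-14, -20) = -14
Root (Min): min(2.5, -14) = -14

-14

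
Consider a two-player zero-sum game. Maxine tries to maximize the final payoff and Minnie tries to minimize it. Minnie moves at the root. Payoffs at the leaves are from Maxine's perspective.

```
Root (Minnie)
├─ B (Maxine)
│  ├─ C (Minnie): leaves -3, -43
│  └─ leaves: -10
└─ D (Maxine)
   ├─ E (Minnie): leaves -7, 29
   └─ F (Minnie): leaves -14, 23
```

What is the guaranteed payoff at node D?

-7

E: min(-7, 29) = -7
F: min(-14, 23) = -14
D: max(-7, -14) = -7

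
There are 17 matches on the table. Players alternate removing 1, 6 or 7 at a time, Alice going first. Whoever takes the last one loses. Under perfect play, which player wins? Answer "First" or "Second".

Second

Compute winning (W) and losing (L) positions by backward induction:
i:   0  1  2  3  4  5  6  7  8  9 10 11 12 13 14 15 16 17
     W  L  W  L  W  L  W  W  W  W  W  W  W  L  W  L  W  L
Position 17 is L, so the second player wins.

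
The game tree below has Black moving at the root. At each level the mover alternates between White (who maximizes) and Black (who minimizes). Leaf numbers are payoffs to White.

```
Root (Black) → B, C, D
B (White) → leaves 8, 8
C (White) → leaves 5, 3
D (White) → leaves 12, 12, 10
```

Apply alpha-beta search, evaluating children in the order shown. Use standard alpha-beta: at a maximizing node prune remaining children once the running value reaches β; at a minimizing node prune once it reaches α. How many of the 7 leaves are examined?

B [α=-∞,β=+∞]: v=8
C [α=-∞,β=8]: v=5
D [α=-∞,β=5]: v=12 after child 1 ≥ β → β-cutoff, skip 2
Root [α=-∞,β=+∞]: v=5
Leaves evaluated: 5 of 7.

5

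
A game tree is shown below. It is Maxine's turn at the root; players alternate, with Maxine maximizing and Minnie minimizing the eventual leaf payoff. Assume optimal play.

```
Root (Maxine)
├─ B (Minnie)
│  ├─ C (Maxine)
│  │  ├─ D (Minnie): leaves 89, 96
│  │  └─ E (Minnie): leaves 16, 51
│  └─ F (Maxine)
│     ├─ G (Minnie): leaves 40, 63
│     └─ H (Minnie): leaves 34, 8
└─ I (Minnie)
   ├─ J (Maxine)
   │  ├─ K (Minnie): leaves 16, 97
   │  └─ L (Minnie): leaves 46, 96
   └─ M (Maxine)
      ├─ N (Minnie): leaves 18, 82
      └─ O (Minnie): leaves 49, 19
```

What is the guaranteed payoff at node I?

19

K: min(16, 97) = 16
L: min(46, 96) = 46
J: max(16, 46) = 46
N: min(18, 82) = 18
O: min(49, 19) = 19
M: max(18, 19) = 19
I: min(46, 19) = 19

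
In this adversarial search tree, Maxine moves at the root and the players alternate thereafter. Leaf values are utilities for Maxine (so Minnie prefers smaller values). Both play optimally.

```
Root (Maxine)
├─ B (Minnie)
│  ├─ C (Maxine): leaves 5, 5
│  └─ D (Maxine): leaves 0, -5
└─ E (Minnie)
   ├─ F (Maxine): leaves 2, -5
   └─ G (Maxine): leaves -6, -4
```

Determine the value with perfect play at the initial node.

C (Maxine): max(5, 5) = 5
D (Maxine): max(0, -5) = 0
B (Minnie): min(5, 0) = 0
F (Maxine): max(2, -5) = 2
G (Maxine): max(-6, -4) = -4
E (Minnie): min(2, -4) = -4
Root (Maxine): max(0, -4) = 0

0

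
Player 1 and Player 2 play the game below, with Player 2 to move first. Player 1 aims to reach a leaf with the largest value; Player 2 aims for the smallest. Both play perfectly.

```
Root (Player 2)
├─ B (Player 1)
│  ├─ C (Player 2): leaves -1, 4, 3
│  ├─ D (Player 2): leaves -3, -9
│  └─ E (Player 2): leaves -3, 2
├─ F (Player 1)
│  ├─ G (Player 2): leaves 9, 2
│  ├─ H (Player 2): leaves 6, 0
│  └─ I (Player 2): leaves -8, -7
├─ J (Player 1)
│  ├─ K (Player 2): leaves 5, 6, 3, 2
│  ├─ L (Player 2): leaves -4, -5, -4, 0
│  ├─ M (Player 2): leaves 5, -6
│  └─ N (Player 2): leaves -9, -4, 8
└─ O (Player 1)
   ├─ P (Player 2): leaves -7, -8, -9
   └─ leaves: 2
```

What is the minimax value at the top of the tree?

C (Player 2): min(-1, 4, 3) = -1
D (Player 2): min(-3, -9) = -9
E (Player 2): min(-3, 2) = -3
B (Player 1): max(-1, -9, -3) = -1
G (Player 2): min(9, 2) = 2
H (Player 2): min(6, 0) = 0
I (Player 2): min(-8, -7) = -8
F (Player 1): max(2, 0, -8) = 2
K (Player 2): min(5, 6, 3, 2) = 2
L (Player 2): min(-4, -5, -4, 0) = -5
M (Player 2): min(5, -6) = -6
N (Player 2): min(-9, -4, 8) = -9
J (Player 1): max(2, -5, -6, -9) = 2
P (Player 2): min(-7, -8, -9) = -9
O (Player 1): max(-9, 2) = 2
Root (Player 2): min(-1, 2, 2, 2) = -1

-1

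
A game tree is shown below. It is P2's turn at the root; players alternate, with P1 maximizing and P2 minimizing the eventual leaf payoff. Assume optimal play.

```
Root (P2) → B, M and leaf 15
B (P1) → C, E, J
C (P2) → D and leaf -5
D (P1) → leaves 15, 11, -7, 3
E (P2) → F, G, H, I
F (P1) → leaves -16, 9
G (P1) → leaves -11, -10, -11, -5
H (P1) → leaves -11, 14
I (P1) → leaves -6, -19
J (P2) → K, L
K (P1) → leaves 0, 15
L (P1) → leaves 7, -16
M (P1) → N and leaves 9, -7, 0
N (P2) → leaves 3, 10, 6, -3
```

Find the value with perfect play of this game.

7

D (P1): max(15, 11, -7, 3) = 15
C (P2): min(15, -5) = -5
F (P1): max(-16, 9) = 9
G (P1): max(-11, -10, -11, -5) = -5
H (P1): max(-11, 14) = 14
I (P1): max(-6, -19) = -6
E (P2): min(9, -5, 14, -6) = -6
K (P1): max(0, 15) = 15
L (P1): max(7, -16) = 7
J (P2): min(15, 7) = 7
B (P1): max(-5, -6, 7) = 7
N (P2): min(3, 10, 6, -3) = -3
M (P1): max(-3, 9, -7, 0) = 9
Root (P2): min(7, 9, 15) = 7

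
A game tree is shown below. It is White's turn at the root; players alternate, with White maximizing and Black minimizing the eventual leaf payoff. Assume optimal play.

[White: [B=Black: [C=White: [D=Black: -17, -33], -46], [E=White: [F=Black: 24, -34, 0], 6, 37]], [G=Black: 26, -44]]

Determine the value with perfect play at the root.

D (Black): min(-17, -33) = -33
C (White): max(-33, -46) = -33
F (Black): min(24, -34, 0) = -34
E (White): max(-34, 6, 37) = 37
B (Black): min(-33, 37) = -33
G (Black): min(26, -44) = -44
Root (White): max(-33, -44) = -33

-33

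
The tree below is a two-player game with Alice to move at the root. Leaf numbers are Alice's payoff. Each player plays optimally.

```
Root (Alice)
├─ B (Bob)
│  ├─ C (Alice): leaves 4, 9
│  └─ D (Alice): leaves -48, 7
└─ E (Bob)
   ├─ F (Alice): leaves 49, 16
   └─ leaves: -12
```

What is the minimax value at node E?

-12

F: max(49, 16) = 49
E: min(49, -12) = -12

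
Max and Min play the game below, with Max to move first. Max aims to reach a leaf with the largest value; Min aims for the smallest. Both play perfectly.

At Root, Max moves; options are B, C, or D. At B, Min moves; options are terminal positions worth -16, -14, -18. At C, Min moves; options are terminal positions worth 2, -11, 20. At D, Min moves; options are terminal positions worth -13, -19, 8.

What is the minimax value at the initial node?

B (Min): min(-16, -14, -18) = -18
C (Min): min(2, -11, 20) = -11
D (Min): min(-13, -19, 8) = -19
Root (Max): max(-18, -11, -19) = -11

-11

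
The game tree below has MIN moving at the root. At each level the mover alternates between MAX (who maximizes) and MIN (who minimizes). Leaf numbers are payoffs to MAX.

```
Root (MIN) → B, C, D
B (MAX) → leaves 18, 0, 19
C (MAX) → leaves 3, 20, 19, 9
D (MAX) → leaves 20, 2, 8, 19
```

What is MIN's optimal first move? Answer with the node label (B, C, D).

B (MAX): max(18, 0, 19) = 19
C (MAX): max(3, 20, 19, 9) = 20
D (MAX): max(20, 2, 8, 19) = 20
Root (MIN): min(19, 20, 20) = 19
MIN picks the child with the lowest value: B (value 19).

B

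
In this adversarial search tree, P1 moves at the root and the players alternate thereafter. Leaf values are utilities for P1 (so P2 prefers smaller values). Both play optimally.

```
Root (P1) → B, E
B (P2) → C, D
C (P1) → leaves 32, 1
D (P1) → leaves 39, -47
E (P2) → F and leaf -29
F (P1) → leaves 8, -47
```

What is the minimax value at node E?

-29

F: max(8, -47) = 8
E: min(8, -29) = -29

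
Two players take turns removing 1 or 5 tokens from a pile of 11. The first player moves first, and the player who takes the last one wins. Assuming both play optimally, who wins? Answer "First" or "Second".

Compute winning (W) and losing (L) positions by backward induction:
i:   0  1  2  3  4  5  6  7  8  9 10 11
     L  W  L  W  L  W  L  W  L  W  L  W
Position 11 is W, so the first player wins.

First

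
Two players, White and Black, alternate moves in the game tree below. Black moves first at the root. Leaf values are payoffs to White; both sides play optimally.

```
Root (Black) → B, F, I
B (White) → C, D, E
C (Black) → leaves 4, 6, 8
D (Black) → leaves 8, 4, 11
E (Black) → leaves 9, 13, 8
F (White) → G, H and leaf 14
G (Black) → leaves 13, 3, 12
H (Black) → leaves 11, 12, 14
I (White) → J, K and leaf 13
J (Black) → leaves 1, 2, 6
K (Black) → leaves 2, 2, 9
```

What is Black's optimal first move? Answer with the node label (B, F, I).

B

C (Black): min(4, 6, 8) = 4
D (Black): min(8, 4, 11) = 4
E (Black): min(9, 13, 8) = 8
B (White): max(4, 4, 8) = 8
G (Black): min(13, 3, 12) = 3
H (Black): min(11, 12, 14) = 11
F (White): max(3, 11, 14) = 14
J (Black): min(1, 2, 6) = 1
K (Black): min(2, 2, 9) = 2
I (White): max(1, 2, 13) = 13
Root (Black): min(8, 14, 13) = 8
Black picks the child with the lowest value: B (value 8).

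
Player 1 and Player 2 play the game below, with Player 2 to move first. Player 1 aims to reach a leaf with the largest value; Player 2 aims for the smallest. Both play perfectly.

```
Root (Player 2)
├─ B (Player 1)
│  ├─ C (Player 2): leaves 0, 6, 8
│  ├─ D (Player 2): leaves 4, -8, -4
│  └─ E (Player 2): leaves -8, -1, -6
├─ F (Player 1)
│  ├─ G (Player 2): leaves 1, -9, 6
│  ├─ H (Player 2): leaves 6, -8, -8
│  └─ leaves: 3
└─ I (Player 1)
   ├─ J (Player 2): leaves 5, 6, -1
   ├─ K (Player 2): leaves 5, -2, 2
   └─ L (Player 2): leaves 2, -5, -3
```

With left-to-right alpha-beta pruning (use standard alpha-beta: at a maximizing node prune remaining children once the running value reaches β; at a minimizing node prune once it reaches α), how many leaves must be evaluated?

20

C [α=-∞,β=+∞]: v=0
D [α=0,β=+∞]: v=-8 after child 2 ≤ α → α-cutoff, skip 1
E [α=0,β=+∞]: v=-8 after child 1 ≤ α → α-cutoff, skip 2
B [α=-∞,β=+∞]: v=0
G [α=-∞,β=0]: v=-9
H [α=-9,β=0]: v=-8
F [α=-∞,β=0]: v=3
J [α=-∞,β=0]: v=-1
K [α=-1,β=0]: v=-2 after child 2 ≤ α → α-cutoff, skip 1
L [α=-1,β=0]: v=-5 after child 2 ≤ α → α-cutoff, skip 1
I [α=-∞,β=0]: v=-1
Root [α=-∞,β=+∞]: v=-1
Leaves evaluated: 20 of 25.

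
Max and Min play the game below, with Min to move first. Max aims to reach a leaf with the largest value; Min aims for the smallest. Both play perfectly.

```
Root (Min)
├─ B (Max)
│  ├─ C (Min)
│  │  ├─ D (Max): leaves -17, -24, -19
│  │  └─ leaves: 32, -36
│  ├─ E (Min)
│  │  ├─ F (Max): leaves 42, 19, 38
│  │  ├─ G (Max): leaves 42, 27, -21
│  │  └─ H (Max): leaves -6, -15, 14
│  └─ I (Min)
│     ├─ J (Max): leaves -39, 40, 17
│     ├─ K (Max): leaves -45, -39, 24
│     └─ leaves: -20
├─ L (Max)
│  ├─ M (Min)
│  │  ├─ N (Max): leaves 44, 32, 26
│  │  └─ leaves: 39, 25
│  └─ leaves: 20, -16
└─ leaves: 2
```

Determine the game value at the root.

D (Max): max(-17, -24, -19) = -17
C (Min): min(-17, 32, -36) = -36
F (Max): max(42, 19, 38) = 42
G (Max): max(42, 27, -21) = 42
H (Max): max(-6, -15, 14) = 14
E (Min): min(42, 42, 14) = 14
J (Max): max(-39, 40, 17) = 40
K (Max): max(-45, -39, 24) = 24
I (Min): min(40, 24, -20) = -20
B (Max): max(-36, 14, -20) = 14
N (Max): max(44, 32, 26) = 44
M (Min): min(44, 39, 25) = 25
L (Max): max(25, 20, -16) = 25
Root (Min): min(14, 25, 2) = 2

2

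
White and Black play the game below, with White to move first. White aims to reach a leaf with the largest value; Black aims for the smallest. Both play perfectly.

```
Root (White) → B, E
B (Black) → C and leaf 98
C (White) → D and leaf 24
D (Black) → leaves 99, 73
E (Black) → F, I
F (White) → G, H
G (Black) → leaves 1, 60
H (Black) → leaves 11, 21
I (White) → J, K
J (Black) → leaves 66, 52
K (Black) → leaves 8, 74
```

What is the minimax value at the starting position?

73

D (Black): min(99, 73) = 73
C (White): max(73, 24) = 73
B (Black): min(73, 98) = 73
G (Black): min(1, 60) = 1
H (Black): min(11, 21) = 11
F (White): max(1, 11) = 11
J (Black): min(66, 52) = 52
K (Black): min(8, 74) = 8
I (White): max(52, 8) = 52
E (Black): min(11, 52) = 11
Root (White): max(73, 11) = 73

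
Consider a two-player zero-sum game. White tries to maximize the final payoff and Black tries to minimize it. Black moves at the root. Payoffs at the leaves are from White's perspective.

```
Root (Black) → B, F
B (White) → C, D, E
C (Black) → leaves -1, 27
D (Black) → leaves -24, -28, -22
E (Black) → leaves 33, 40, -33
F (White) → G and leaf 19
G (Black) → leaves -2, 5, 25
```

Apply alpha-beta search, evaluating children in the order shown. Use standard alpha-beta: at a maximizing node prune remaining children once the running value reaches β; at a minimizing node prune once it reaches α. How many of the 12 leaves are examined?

C [α=-∞,β=+∞]: v=-1
D [α=-1,β=+∞]: v=-24 after child 1 ≤ α → α-cutoff, skip 2
E [α=-1,β=+∞]: v=-33
B [α=-∞,β=+∞]: v=-1
G [α=-∞,β=-1]: v=-2
F [α=-∞,β=-1]: v=19
Root [α=-∞,β=+∞]: v=-1
Leaves evaluated: 10 of 12.

10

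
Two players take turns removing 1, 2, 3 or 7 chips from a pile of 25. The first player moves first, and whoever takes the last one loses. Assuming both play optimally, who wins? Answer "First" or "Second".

Second

W/L table (W = player to move can force a win):
i:   0  1  2  3  4  5  6  7  8  9 10 11 12 13 14 15 16 17 18 19 20 21 22 23 24 25
     W  L  W  W  W  L  W  W  W  L  W  W  W  L  W  W  W  L  W  W  W  L  W  W  W  L
Position 25 is L, so the second player wins.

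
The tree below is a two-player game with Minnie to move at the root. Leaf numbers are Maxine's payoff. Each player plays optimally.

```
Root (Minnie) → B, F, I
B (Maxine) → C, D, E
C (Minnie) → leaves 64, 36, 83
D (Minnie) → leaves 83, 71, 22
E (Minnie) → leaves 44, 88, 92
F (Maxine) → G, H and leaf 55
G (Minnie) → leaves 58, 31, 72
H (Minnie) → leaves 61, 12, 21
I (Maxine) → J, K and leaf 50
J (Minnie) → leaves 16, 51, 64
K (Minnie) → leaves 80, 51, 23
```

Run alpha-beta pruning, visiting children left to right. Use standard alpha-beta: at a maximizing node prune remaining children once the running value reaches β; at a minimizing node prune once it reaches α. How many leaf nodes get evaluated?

22

C [α=-∞,β=+∞]: v=36
D [α=36,β=+∞]: v=22
E [α=36,β=+∞]: v=44
B [α=-∞,β=+∞]: v=44
G [α=-∞,β=44]: v=31
H [α=31,β=44]: v=12 after child 2 ≤ α → α-cutoff, skip 1
F [α=-∞,β=44]: v=55
J [α=-∞,β=44]: v=16
K [α=16,β=44]: v=23
I [α=-∞,β=44]: v=50
Root [α=-∞,β=+∞]: v=44
Leaves evaluated: 22 of 23.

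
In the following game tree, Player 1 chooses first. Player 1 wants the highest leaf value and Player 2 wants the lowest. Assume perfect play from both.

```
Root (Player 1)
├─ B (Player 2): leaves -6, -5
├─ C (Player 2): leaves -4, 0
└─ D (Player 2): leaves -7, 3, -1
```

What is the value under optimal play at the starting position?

B (Player 2): min(-6, -5) = -6
C (Player 2): min(-4, 0) = -4
D (Player 2): min(-7, 3, -1) = -7
Root (Player 1): max(-6, -4, -7) = -4

-4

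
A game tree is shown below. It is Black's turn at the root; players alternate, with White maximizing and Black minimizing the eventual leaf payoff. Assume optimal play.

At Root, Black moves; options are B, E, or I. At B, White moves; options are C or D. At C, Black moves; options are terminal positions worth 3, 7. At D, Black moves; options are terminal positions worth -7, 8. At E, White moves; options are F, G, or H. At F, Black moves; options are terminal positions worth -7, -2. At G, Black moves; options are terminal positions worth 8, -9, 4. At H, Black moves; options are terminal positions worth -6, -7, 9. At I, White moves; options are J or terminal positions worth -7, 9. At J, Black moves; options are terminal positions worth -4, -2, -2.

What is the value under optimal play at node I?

J: min(-4, -2, -2) = -4
I: max(-4, -7, 9) = 9

9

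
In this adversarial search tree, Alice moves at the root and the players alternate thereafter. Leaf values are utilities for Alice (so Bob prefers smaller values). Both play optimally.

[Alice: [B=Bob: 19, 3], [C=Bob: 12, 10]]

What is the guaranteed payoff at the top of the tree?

B (Bob): min(19, 3) = 3
C (Bob): min(12, 10) = 10
Root (Alice): max(3, 10) = 10

10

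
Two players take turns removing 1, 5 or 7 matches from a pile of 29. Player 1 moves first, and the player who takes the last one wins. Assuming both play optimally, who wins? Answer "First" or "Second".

First

Positions where the player to move wins (W) vs loses (L):
i:   0  1  2  3  4  5  6  7  8  9 10 11 12 13 14 15 16 17 18 19 20 21 22 23 24 25 26 27 28 29
     L  W  L  W  L  W  L  W  L  W  L  W  L  W  L  W  L  W  L  W  L  W  L  W  L  W  L  W  L  W
Position 29 is W, so the first player wins.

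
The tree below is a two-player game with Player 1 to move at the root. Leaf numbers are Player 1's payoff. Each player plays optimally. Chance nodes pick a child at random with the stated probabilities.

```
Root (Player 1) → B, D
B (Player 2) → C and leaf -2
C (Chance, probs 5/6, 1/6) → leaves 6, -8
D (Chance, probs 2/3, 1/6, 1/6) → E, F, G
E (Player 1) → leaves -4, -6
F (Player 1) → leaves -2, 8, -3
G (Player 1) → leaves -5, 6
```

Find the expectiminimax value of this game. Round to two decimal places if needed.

C (Chance): 5/6·6 + 1/6·-8 = 3.67
B (Player 2): min(3.67, -2) = -2
E (Player 1): max(-4, -6) = -4
F (Player 1): max(-2, 8, -3) = 8
G (Player 1): max(-5, 6) = 6
D (Chance): 2/3·-4 + 1/6·8 + 1/6·6 = -0.33
Root (Player 1): max(-2, -0.33) = -0.33

-0.33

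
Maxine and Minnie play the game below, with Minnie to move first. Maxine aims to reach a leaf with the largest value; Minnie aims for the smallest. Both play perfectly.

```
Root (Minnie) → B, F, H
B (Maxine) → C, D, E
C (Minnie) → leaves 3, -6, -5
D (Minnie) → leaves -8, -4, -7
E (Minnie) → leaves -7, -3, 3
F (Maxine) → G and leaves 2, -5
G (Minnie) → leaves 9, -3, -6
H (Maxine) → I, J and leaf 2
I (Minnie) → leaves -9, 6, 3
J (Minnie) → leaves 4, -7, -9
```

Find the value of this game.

C (Minnie): min(3, -6, -5) = -6
D (Minnie): min(-8, -4, -7) = -8
E (Minnie): min(-7, -3, 3) = -7
B (Maxine): max(-6, -8, -7) = -6
G (Minnie): min(9, -3, -6) = -6
F (Maxine): max(-6, 2, -5) = 2
I (Minnie): min(-9, 6, 3) = -9
J (Minnie): min(4, -7, -9) = -9
H (Maxine): max(-9, -9, 2) = 2
Root (Minnie): min(-6, 2, 2) = -6

-6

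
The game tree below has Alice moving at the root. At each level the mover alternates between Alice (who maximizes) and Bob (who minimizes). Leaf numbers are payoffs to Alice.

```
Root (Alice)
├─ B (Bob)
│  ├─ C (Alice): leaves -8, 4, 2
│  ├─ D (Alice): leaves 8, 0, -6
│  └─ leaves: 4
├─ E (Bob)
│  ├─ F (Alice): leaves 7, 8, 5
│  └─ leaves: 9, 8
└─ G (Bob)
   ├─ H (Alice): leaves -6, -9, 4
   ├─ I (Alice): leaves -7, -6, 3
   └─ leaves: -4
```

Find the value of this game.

C (Alice): max(-8, 4, 2) = 4
D (Alice): max(8, 0, -6) = 8
B (Bob): min(4, 8, 4) = 4
F (Alice): max(7, 8, 5) = 8
E (Bob): min(8, 9, 8) = 8
H (Alice): max(-6, -9, 4) = 4
I (Alice): max(-7, -6, 3) = 3
G (Bob): min(4, 3, -4) = -4
Root (Alice): max(4, 8, -4) = 8

8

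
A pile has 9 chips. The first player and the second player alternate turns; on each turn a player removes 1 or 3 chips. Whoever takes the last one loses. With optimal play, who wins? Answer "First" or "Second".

Second

W/L table (W = player to move can force a win):
i:   0  1  2  3  4  5  6  7  8  9
     W  L  W  L  W  L  W  L  W  L
Position 9 is L, so the second player wins.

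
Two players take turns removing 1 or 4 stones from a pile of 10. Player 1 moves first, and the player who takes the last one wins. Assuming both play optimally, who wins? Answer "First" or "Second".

Second

Mark each pile size as W (mover wins) or L (mover loses):
i:   0  1  2  3  4  5  6  7  8  9 10
     L  W  L  W  W  L  W  L  W  W  L
Position 10 is L, so the second player wins.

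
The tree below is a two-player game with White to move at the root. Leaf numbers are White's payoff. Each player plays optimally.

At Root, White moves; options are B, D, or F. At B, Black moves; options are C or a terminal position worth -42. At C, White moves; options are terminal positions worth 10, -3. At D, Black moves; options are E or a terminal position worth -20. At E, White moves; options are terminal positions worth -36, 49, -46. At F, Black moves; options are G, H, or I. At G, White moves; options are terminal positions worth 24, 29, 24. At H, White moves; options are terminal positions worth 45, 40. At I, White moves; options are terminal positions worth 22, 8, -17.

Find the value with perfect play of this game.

C (White): max(10, -3) = 10
B (Black): min(10, -42) = -42
E (White): max(-36, 49, -46) = 49
D (Black): min(49, -20) = -20
G (White): max(24, 29, 24) = 29
H (White): max(45, 40) = 45
I (White): max(22, 8, -17) = 22
F (Black): min(29, 45, 22) = 22
Root (White): max(-42, -20, 22) = 22

22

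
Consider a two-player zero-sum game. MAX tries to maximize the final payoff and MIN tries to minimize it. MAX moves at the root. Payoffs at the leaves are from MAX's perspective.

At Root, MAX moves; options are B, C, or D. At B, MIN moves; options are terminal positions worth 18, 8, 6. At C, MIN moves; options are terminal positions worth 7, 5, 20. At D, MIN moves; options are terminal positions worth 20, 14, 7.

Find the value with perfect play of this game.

B (MIN): min(18, 8, 6) = 6
C (MIN): min(7, 5, 20) = 5
D (MIN): min(20, 14, 7) = 7
Root (MAX): max(6, 5, 7) = 7

7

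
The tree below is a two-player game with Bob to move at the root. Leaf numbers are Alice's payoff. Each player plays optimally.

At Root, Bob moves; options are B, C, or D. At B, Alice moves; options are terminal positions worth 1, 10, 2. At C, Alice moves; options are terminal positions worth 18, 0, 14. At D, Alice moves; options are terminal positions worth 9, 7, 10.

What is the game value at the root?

10

B (Alice): max(1, 10, 2) = 10
C (Alice): max(18, 0, 14) = 18
D (Alice): max(9, 7, 10) = 10
Root (Bob): min(10, 18, 10) = 10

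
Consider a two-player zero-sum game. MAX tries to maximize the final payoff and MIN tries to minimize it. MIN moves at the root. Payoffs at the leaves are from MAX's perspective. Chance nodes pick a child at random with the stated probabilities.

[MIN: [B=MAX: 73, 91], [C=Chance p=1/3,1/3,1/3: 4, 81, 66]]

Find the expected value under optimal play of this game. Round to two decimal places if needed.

B (MAX): max(73, 91) = 91
C (Chance): 1/3·4 + 1/3·81 + 1/3·66 = 50.33
Root (MIN): min(91, 50.33) = 50.33

50.33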